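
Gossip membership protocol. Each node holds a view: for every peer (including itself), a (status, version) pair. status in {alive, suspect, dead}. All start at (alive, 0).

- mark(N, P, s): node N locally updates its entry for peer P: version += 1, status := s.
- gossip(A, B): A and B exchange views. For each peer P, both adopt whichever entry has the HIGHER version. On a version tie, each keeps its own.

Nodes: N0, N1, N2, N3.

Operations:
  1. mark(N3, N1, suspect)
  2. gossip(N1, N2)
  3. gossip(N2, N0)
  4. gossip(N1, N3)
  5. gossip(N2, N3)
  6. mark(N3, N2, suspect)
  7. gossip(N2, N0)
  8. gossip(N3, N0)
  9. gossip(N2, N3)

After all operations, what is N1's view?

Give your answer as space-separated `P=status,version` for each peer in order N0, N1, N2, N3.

Answer: N0=alive,0 N1=suspect,1 N2=alive,0 N3=alive,0

Derivation:
Op 1: N3 marks N1=suspect -> (suspect,v1)
Op 2: gossip N1<->N2 -> N1.N0=(alive,v0) N1.N1=(alive,v0) N1.N2=(alive,v0) N1.N3=(alive,v0) | N2.N0=(alive,v0) N2.N1=(alive,v0) N2.N2=(alive,v0) N2.N3=(alive,v0)
Op 3: gossip N2<->N0 -> N2.N0=(alive,v0) N2.N1=(alive,v0) N2.N2=(alive,v0) N2.N3=(alive,v0) | N0.N0=(alive,v0) N0.N1=(alive,v0) N0.N2=(alive,v0) N0.N3=(alive,v0)
Op 4: gossip N1<->N3 -> N1.N0=(alive,v0) N1.N1=(suspect,v1) N1.N2=(alive,v0) N1.N3=(alive,v0) | N3.N0=(alive,v0) N3.N1=(suspect,v1) N3.N2=(alive,v0) N3.N3=(alive,v0)
Op 5: gossip N2<->N3 -> N2.N0=(alive,v0) N2.N1=(suspect,v1) N2.N2=(alive,v0) N2.N3=(alive,v0) | N3.N0=(alive,v0) N3.N1=(suspect,v1) N3.N2=(alive,v0) N3.N3=(alive,v0)
Op 6: N3 marks N2=suspect -> (suspect,v1)
Op 7: gossip N2<->N0 -> N2.N0=(alive,v0) N2.N1=(suspect,v1) N2.N2=(alive,v0) N2.N3=(alive,v0) | N0.N0=(alive,v0) N0.N1=(suspect,v1) N0.N2=(alive,v0) N0.N3=(alive,v0)
Op 8: gossip N3<->N0 -> N3.N0=(alive,v0) N3.N1=(suspect,v1) N3.N2=(suspect,v1) N3.N3=(alive,v0) | N0.N0=(alive,v0) N0.N1=(suspect,v1) N0.N2=(suspect,v1) N0.N3=(alive,v0)
Op 9: gossip N2<->N3 -> N2.N0=(alive,v0) N2.N1=(suspect,v1) N2.N2=(suspect,v1) N2.N3=(alive,v0) | N3.N0=(alive,v0) N3.N1=(suspect,v1) N3.N2=(suspect,v1) N3.N3=(alive,v0)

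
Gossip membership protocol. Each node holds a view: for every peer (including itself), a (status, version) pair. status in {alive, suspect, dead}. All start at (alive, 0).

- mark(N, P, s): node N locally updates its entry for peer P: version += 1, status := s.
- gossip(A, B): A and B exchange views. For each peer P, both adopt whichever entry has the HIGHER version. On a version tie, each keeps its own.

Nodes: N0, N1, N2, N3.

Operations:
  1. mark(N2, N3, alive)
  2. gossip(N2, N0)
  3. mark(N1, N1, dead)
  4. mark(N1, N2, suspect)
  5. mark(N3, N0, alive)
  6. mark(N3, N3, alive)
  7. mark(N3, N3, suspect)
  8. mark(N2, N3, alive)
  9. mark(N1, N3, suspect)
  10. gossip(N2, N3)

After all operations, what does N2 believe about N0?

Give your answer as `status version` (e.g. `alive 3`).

Answer: alive 1

Derivation:
Op 1: N2 marks N3=alive -> (alive,v1)
Op 2: gossip N2<->N0 -> N2.N0=(alive,v0) N2.N1=(alive,v0) N2.N2=(alive,v0) N2.N3=(alive,v1) | N0.N0=(alive,v0) N0.N1=(alive,v0) N0.N2=(alive,v0) N0.N3=(alive,v1)
Op 3: N1 marks N1=dead -> (dead,v1)
Op 4: N1 marks N2=suspect -> (suspect,v1)
Op 5: N3 marks N0=alive -> (alive,v1)
Op 6: N3 marks N3=alive -> (alive,v1)
Op 7: N3 marks N3=suspect -> (suspect,v2)
Op 8: N2 marks N3=alive -> (alive,v2)
Op 9: N1 marks N3=suspect -> (suspect,v1)
Op 10: gossip N2<->N3 -> N2.N0=(alive,v1) N2.N1=(alive,v0) N2.N2=(alive,v0) N2.N3=(alive,v2) | N3.N0=(alive,v1) N3.N1=(alive,v0) N3.N2=(alive,v0) N3.N3=(suspect,v2)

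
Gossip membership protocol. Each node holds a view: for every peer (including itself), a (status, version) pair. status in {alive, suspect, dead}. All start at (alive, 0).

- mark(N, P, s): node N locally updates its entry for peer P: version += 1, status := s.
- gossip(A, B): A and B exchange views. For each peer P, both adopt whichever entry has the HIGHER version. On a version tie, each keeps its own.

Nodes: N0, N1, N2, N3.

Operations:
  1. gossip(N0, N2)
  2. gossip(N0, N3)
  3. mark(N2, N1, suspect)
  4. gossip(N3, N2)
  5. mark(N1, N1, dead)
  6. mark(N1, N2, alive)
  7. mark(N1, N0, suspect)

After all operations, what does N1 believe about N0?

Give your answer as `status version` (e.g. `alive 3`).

Answer: suspect 1

Derivation:
Op 1: gossip N0<->N2 -> N0.N0=(alive,v0) N0.N1=(alive,v0) N0.N2=(alive,v0) N0.N3=(alive,v0) | N2.N0=(alive,v0) N2.N1=(alive,v0) N2.N2=(alive,v0) N2.N3=(alive,v0)
Op 2: gossip N0<->N3 -> N0.N0=(alive,v0) N0.N1=(alive,v0) N0.N2=(alive,v0) N0.N3=(alive,v0) | N3.N0=(alive,v0) N3.N1=(alive,v0) N3.N2=(alive,v0) N3.N3=(alive,v0)
Op 3: N2 marks N1=suspect -> (suspect,v1)
Op 4: gossip N3<->N2 -> N3.N0=(alive,v0) N3.N1=(suspect,v1) N3.N2=(alive,v0) N3.N3=(alive,v0) | N2.N0=(alive,v0) N2.N1=(suspect,v1) N2.N2=(alive,v0) N2.N3=(alive,v0)
Op 5: N1 marks N1=dead -> (dead,v1)
Op 6: N1 marks N2=alive -> (alive,v1)
Op 7: N1 marks N0=suspect -> (suspect,v1)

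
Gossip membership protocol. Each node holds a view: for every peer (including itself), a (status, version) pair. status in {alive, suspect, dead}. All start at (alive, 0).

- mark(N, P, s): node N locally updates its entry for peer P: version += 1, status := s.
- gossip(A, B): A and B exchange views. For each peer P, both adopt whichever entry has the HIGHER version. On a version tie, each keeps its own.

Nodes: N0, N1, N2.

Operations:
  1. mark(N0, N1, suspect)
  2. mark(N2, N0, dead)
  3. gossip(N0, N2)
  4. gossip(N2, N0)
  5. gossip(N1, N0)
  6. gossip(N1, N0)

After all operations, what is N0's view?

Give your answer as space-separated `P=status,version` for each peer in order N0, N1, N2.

Op 1: N0 marks N1=suspect -> (suspect,v1)
Op 2: N2 marks N0=dead -> (dead,v1)
Op 3: gossip N0<->N2 -> N0.N0=(dead,v1) N0.N1=(suspect,v1) N0.N2=(alive,v0) | N2.N0=(dead,v1) N2.N1=(suspect,v1) N2.N2=(alive,v0)
Op 4: gossip N2<->N0 -> N2.N0=(dead,v1) N2.N1=(suspect,v1) N2.N2=(alive,v0) | N0.N0=(dead,v1) N0.N1=(suspect,v1) N0.N2=(alive,v0)
Op 5: gossip N1<->N0 -> N1.N0=(dead,v1) N1.N1=(suspect,v1) N1.N2=(alive,v0) | N0.N0=(dead,v1) N0.N1=(suspect,v1) N0.N2=(alive,v0)
Op 6: gossip N1<->N0 -> N1.N0=(dead,v1) N1.N1=(suspect,v1) N1.N2=(alive,v0) | N0.N0=(dead,v1) N0.N1=(suspect,v1) N0.N2=(alive,v0)

Answer: N0=dead,1 N1=suspect,1 N2=alive,0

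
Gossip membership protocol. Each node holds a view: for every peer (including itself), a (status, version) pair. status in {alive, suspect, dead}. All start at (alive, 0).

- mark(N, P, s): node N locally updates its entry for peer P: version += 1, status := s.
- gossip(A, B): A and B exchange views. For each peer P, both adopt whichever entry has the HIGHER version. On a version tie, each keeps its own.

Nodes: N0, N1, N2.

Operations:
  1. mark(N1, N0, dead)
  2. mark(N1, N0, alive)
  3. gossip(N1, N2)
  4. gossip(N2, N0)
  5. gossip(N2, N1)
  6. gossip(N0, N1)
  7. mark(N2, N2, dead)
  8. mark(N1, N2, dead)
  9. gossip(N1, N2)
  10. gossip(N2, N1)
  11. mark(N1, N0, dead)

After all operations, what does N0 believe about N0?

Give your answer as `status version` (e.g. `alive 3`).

Answer: alive 2

Derivation:
Op 1: N1 marks N0=dead -> (dead,v1)
Op 2: N1 marks N0=alive -> (alive,v2)
Op 3: gossip N1<->N2 -> N1.N0=(alive,v2) N1.N1=(alive,v0) N1.N2=(alive,v0) | N2.N0=(alive,v2) N2.N1=(alive,v0) N2.N2=(alive,v0)
Op 4: gossip N2<->N0 -> N2.N0=(alive,v2) N2.N1=(alive,v0) N2.N2=(alive,v0) | N0.N0=(alive,v2) N0.N1=(alive,v0) N0.N2=(alive,v0)
Op 5: gossip N2<->N1 -> N2.N0=(alive,v2) N2.N1=(alive,v0) N2.N2=(alive,v0) | N1.N0=(alive,v2) N1.N1=(alive,v0) N1.N2=(alive,v0)
Op 6: gossip N0<->N1 -> N0.N0=(alive,v2) N0.N1=(alive,v0) N0.N2=(alive,v0) | N1.N0=(alive,v2) N1.N1=(alive,v0) N1.N2=(alive,v0)
Op 7: N2 marks N2=dead -> (dead,v1)
Op 8: N1 marks N2=dead -> (dead,v1)
Op 9: gossip N1<->N2 -> N1.N0=(alive,v2) N1.N1=(alive,v0) N1.N2=(dead,v1) | N2.N0=(alive,v2) N2.N1=(alive,v0) N2.N2=(dead,v1)
Op 10: gossip N2<->N1 -> N2.N0=(alive,v2) N2.N1=(alive,v0) N2.N2=(dead,v1) | N1.N0=(alive,v2) N1.N1=(alive,v0) N1.N2=(dead,v1)
Op 11: N1 marks N0=dead -> (dead,v3)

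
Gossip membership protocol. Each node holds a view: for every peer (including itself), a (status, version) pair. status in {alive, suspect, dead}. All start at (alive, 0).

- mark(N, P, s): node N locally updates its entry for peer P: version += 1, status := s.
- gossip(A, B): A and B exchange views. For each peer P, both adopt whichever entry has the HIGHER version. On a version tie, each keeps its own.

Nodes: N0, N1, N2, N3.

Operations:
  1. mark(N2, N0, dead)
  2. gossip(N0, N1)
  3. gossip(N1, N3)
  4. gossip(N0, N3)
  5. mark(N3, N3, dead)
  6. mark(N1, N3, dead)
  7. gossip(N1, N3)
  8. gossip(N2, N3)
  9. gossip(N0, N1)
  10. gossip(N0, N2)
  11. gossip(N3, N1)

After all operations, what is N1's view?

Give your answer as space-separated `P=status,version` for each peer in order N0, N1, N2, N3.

Op 1: N2 marks N0=dead -> (dead,v1)
Op 2: gossip N0<->N1 -> N0.N0=(alive,v0) N0.N1=(alive,v0) N0.N2=(alive,v0) N0.N3=(alive,v0) | N1.N0=(alive,v0) N1.N1=(alive,v0) N1.N2=(alive,v0) N1.N3=(alive,v0)
Op 3: gossip N1<->N3 -> N1.N0=(alive,v0) N1.N1=(alive,v0) N1.N2=(alive,v0) N1.N3=(alive,v0) | N3.N0=(alive,v0) N3.N1=(alive,v0) N3.N2=(alive,v0) N3.N3=(alive,v0)
Op 4: gossip N0<->N3 -> N0.N0=(alive,v0) N0.N1=(alive,v0) N0.N2=(alive,v0) N0.N3=(alive,v0) | N3.N0=(alive,v0) N3.N1=(alive,v0) N3.N2=(alive,v0) N3.N3=(alive,v0)
Op 5: N3 marks N3=dead -> (dead,v1)
Op 6: N1 marks N3=dead -> (dead,v1)
Op 7: gossip N1<->N3 -> N1.N0=(alive,v0) N1.N1=(alive,v0) N1.N2=(alive,v0) N1.N3=(dead,v1) | N3.N0=(alive,v0) N3.N1=(alive,v0) N3.N2=(alive,v0) N3.N3=(dead,v1)
Op 8: gossip N2<->N3 -> N2.N0=(dead,v1) N2.N1=(alive,v0) N2.N2=(alive,v0) N2.N3=(dead,v1) | N3.N0=(dead,v1) N3.N1=(alive,v0) N3.N2=(alive,v0) N3.N3=(dead,v1)
Op 9: gossip N0<->N1 -> N0.N0=(alive,v0) N0.N1=(alive,v0) N0.N2=(alive,v0) N0.N3=(dead,v1) | N1.N0=(alive,v0) N1.N1=(alive,v0) N1.N2=(alive,v0) N1.N3=(dead,v1)
Op 10: gossip N0<->N2 -> N0.N0=(dead,v1) N0.N1=(alive,v0) N0.N2=(alive,v0) N0.N3=(dead,v1) | N2.N0=(dead,v1) N2.N1=(alive,v0) N2.N2=(alive,v0) N2.N3=(dead,v1)
Op 11: gossip N3<->N1 -> N3.N0=(dead,v1) N3.N1=(alive,v0) N3.N2=(alive,v0) N3.N3=(dead,v1) | N1.N0=(dead,v1) N1.N1=(alive,v0) N1.N2=(alive,v0) N1.N3=(dead,v1)

Answer: N0=dead,1 N1=alive,0 N2=alive,0 N3=dead,1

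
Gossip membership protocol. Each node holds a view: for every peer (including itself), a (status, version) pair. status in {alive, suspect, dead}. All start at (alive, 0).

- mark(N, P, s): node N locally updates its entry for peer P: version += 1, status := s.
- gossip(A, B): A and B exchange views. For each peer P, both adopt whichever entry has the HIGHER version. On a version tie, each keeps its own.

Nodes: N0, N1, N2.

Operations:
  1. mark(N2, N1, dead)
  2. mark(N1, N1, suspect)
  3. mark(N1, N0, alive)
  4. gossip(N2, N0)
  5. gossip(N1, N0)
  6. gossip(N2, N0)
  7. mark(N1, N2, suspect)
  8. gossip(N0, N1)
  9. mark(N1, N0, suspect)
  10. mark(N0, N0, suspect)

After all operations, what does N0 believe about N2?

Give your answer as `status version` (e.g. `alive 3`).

Op 1: N2 marks N1=dead -> (dead,v1)
Op 2: N1 marks N1=suspect -> (suspect,v1)
Op 3: N1 marks N0=alive -> (alive,v1)
Op 4: gossip N2<->N0 -> N2.N0=(alive,v0) N2.N1=(dead,v1) N2.N2=(alive,v0) | N0.N0=(alive,v0) N0.N1=(dead,v1) N0.N2=(alive,v0)
Op 5: gossip N1<->N0 -> N1.N0=(alive,v1) N1.N1=(suspect,v1) N1.N2=(alive,v0) | N0.N0=(alive,v1) N0.N1=(dead,v1) N0.N2=(alive,v0)
Op 6: gossip N2<->N0 -> N2.N0=(alive,v1) N2.N1=(dead,v1) N2.N2=(alive,v0) | N0.N0=(alive,v1) N0.N1=(dead,v1) N0.N2=(alive,v0)
Op 7: N1 marks N2=suspect -> (suspect,v1)
Op 8: gossip N0<->N1 -> N0.N0=(alive,v1) N0.N1=(dead,v1) N0.N2=(suspect,v1) | N1.N0=(alive,v1) N1.N1=(suspect,v1) N1.N2=(suspect,v1)
Op 9: N1 marks N0=suspect -> (suspect,v2)
Op 10: N0 marks N0=suspect -> (suspect,v2)

Answer: suspect 1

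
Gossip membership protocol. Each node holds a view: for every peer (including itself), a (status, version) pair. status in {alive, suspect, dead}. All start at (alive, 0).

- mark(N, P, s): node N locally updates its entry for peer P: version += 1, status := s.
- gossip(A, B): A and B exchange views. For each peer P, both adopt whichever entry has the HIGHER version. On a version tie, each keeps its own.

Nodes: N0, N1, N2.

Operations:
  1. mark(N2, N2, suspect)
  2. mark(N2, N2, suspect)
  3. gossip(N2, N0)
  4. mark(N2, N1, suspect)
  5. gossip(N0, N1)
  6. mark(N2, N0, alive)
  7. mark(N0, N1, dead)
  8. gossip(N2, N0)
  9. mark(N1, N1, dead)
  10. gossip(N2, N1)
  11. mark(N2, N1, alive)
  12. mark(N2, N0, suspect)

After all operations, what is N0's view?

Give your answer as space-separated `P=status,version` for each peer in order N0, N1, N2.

Answer: N0=alive,1 N1=dead,1 N2=suspect,2

Derivation:
Op 1: N2 marks N2=suspect -> (suspect,v1)
Op 2: N2 marks N2=suspect -> (suspect,v2)
Op 3: gossip N2<->N0 -> N2.N0=(alive,v0) N2.N1=(alive,v0) N2.N2=(suspect,v2) | N0.N0=(alive,v0) N0.N1=(alive,v0) N0.N2=(suspect,v2)
Op 4: N2 marks N1=suspect -> (suspect,v1)
Op 5: gossip N0<->N1 -> N0.N0=(alive,v0) N0.N1=(alive,v0) N0.N2=(suspect,v2) | N1.N0=(alive,v0) N1.N1=(alive,v0) N1.N2=(suspect,v2)
Op 6: N2 marks N0=alive -> (alive,v1)
Op 7: N0 marks N1=dead -> (dead,v1)
Op 8: gossip N2<->N0 -> N2.N0=(alive,v1) N2.N1=(suspect,v1) N2.N2=(suspect,v2) | N0.N0=(alive,v1) N0.N1=(dead,v1) N0.N2=(suspect,v2)
Op 9: N1 marks N1=dead -> (dead,v1)
Op 10: gossip N2<->N1 -> N2.N0=(alive,v1) N2.N1=(suspect,v1) N2.N2=(suspect,v2) | N1.N0=(alive,v1) N1.N1=(dead,v1) N1.N2=(suspect,v2)
Op 11: N2 marks N1=alive -> (alive,v2)
Op 12: N2 marks N0=suspect -> (suspect,v2)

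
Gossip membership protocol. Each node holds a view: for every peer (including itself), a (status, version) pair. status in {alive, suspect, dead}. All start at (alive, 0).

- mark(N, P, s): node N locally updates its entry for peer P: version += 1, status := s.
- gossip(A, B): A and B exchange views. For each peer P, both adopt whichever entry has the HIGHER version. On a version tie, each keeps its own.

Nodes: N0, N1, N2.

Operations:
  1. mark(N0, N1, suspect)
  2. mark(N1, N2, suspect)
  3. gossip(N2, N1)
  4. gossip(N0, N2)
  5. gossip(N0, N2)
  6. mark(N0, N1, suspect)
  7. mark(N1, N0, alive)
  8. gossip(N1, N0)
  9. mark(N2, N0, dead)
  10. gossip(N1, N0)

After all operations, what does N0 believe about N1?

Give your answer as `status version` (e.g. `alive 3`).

Answer: suspect 2

Derivation:
Op 1: N0 marks N1=suspect -> (suspect,v1)
Op 2: N1 marks N2=suspect -> (suspect,v1)
Op 3: gossip N2<->N1 -> N2.N0=(alive,v0) N2.N1=(alive,v0) N2.N2=(suspect,v1) | N1.N0=(alive,v0) N1.N1=(alive,v0) N1.N2=(suspect,v1)
Op 4: gossip N0<->N2 -> N0.N0=(alive,v0) N0.N1=(suspect,v1) N0.N2=(suspect,v1) | N2.N0=(alive,v0) N2.N1=(suspect,v1) N2.N2=(suspect,v1)
Op 5: gossip N0<->N2 -> N0.N0=(alive,v0) N0.N1=(suspect,v1) N0.N2=(suspect,v1) | N2.N0=(alive,v0) N2.N1=(suspect,v1) N2.N2=(suspect,v1)
Op 6: N0 marks N1=suspect -> (suspect,v2)
Op 7: N1 marks N0=alive -> (alive,v1)
Op 8: gossip N1<->N0 -> N1.N0=(alive,v1) N1.N1=(suspect,v2) N1.N2=(suspect,v1) | N0.N0=(alive,v1) N0.N1=(suspect,v2) N0.N2=(suspect,v1)
Op 9: N2 marks N0=dead -> (dead,v1)
Op 10: gossip N1<->N0 -> N1.N0=(alive,v1) N1.N1=(suspect,v2) N1.N2=(suspect,v1) | N0.N0=(alive,v1) N0.N1=(suspect,v2) N0.N2=(suspect,v1)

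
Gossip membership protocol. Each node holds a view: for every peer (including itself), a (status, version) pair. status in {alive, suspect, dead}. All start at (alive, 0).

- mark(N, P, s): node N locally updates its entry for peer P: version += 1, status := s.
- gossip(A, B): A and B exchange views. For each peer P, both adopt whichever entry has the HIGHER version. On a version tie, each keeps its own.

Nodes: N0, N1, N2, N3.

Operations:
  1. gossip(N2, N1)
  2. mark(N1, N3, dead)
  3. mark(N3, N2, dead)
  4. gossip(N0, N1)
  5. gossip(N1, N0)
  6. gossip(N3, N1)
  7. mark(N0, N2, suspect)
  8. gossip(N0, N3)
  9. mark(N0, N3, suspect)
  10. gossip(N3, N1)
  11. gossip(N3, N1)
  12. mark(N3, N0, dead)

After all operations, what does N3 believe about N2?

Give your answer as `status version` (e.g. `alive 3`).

Op 1: gossip N2<->N1 -> N2.N0=(alive,v0) N2.N1=(alive,v0) N2.N2=(alive,v0) N2.N3=(alive,v0) | N1.N0=(alive,v0) N1.N1=(alive,v0) N1.N2=(alive,v0) N1.N3=(alive,v0)
Op 2: N1 marks N3=dead -> (dead,v1)
Op 3: N3 marks N2=dead -> (dead,v1)
Op 4: gossip N0<->N1 -> N0.N0=(alive,v0) N0.N1=(alive,v0) N0.N2=(alive,v0) N0.N3=(dead,v1) | N1.N0=(alive,v0) N1.N1=(alive,v0) N1.N2=(alive,v0) N1.N3=(dead,v1)
Op 5: gossip N1<->N0 -> N1.N0=(alive,v0) N1.N1=(alive,v0) N1.N2=(alive,v0) N1.N3=(dead,v1) | N0.N0=(alive,v0) N0.N1=(alive,v0) N0.N2=(alive,v0) N0.N3=(dead,v1)
Op 6: gossip N3<->N1 -> N3.N0=(alive,v0) N3.N1=(alive,v0) N3.N2=(dead,v1) N3.N3=(dead,v1) | N1.N0=(alive,v0) N1.N1=(alive,v0) N1.N2=(dead,v1) N1.N3=(dead,v1)
Op 7: N0 marks N2=suspect -> (suspect,v1)
Op 8: gossip N0<->N3 -> N0.N0=(alive,v0) N0.N1=(alive,v0) N0.N2=(suspect,v1) N0.N3=(dead,v1) | N3.N0=(alive,v0) N3.N1=(alive,v0) N3.N2=(dead,v1) N3.N3=(dead,v1)
Op 9: N0 marks N3=suspect -> (suspect,v2)
Op 10: gossip N3<->N1 -> N3.N0=(alive,v0) N3.N1=(alive,v0) N3.N2=(dead,v1) N3.N3=(dead,v1) | N1.N0=(alive,v0) N1.N1=(alive,v0) N1.N2=(dead,v1) N1.N3=(dead,v1)
Op 11: gossip N3<->N1 -> N3.N0=(alive,v0) N3.N1=(alive,v0) N3.N2=(dead,v1) N3.N3=(dead,v1) | N1.N0=(alive,v0) N1.N1=(alive,v0) N1.N2=(dead,v1) N1.N3=(dead,v1)
Op 12: N3 marks N0=dead -> (dead,v1)

Answer: dead 1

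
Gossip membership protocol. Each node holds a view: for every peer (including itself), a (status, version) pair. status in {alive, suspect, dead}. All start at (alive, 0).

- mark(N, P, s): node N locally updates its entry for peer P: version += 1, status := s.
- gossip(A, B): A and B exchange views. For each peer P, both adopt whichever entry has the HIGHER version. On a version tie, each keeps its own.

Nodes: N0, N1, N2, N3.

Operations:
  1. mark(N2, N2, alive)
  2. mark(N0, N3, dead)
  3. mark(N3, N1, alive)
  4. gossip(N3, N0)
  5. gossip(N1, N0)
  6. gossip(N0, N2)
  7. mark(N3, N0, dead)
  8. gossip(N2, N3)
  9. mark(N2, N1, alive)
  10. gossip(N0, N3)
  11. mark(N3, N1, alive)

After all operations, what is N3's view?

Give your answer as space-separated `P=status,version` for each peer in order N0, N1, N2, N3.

Op 1: N2 marks N2=alive -> (alive,v1)
Op 2: N0 marks N3=dead -> (dead,v1)
Op 3: N3 marks N1=alive -> (alive,v1)
Op 4: gossip N3<->N0 -> N3.N0=(alive,v0) N3.N1=(alive,v1) N3.N2=(alive,v0) N3.N3=(dead,v1) | N0.N0=(alive,v0) N0.N1=(alive,v1) N0.N2=(alive,v0) N0.N3=(dead,v1)
Op 5: gossip N1<->N0 -> N1.N0=(alive,v0) N1.N1=(alive,v1) N1.N2=(alive,v0) N1.N3=(dead,v1) | N0.N0=(alive,v0) N0.N1=(alive,v1) N0.N2=(alive,v0) N0.N3=(dead,v1)
Op 6: gossip N0<->N2 -> N0.N0=(alive,v0) N0.N1=(alive,v1) N0.N2=(alive,v1) N0.N3=(dead,v1) | N2.N0=(alive,v0) N2.N1=(alive,v1) N2.N2=(alive,v1) N2.N3=(dead,v1)
Op 7: N3 marks N0=dead -> (dead,v1)
Op 8: gossip N2<->N3 -> N2.N0=(dead,v1) N2.N1=(alive,v1) N2.N2=(alive,v1) N2.N3=(dead,v1) | N3.N0=(dead,v1) N3.N1=(alive,v1) N3.N2=(alive,v1) N3.N3=(dead,v1)
Op 9: N2 marks N1=alive -> (alive,v2)
Op 10: gossip N0<->N3 -> N0.N0=(dead,v1) N0.N1=(alive,v1) N0.N2=(alive,v1) N0.N3=(dead,v1) | N3.N0=(dead,v1) N3.N1=(alive,v1) N3.N2=(alive,v1) N3.N3=(dead,v1)
Op 11: N3 marks N1=alive -> (alive,v2)

Answer: N0=dead,1 N1=alive,2 N2=alive,1 N3=dead,1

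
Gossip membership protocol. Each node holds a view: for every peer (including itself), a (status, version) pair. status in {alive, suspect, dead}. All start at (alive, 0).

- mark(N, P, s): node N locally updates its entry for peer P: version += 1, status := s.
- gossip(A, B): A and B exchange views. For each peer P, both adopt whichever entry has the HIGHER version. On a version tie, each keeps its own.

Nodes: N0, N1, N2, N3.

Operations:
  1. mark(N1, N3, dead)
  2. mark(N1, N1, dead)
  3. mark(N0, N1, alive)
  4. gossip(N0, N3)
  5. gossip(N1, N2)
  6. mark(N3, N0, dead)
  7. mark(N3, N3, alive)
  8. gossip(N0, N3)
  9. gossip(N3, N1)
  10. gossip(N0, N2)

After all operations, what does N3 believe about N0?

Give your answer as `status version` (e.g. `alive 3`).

Op 1: N1 marks N3=dead -> (dead,v1)
Op 2: N1 marks N1=dead -> (dead,v1)
Op 3: N0 marks N1=alive -> (alive,v1)
Op 4: gossip N0<->N3 -> N0.N0=(alive,v0) N0.N1=(alive,v1) N0.N2=(alive,v0) N0.N3=(alive,v0) | N3.N0=(alive,v0) N3.N1=(alive,v1) N3.N2=(alive,v0) N3.N3=(alive,v0)
Op 5: gossip N1<->N2 -> N1.N0=(alive,v0) N1.N1=(dead,v1) N1.N2=(alive,v0) N1.N3=(dead,v1) | N2.N0=(alive,v0) N2.N1=(dead,v1) N2.N2=(alive,v0) N2.N3=(dead,v1)
Op 6: N3 marks N0=dead -> (dead,v1)
Op 7: N3 marks N3=alive -> (alive,v1)
Op 8: gossip N0<->N3 -> N0.N0=(dead,v1) N0.N1=(alive,v1) N0.N2=(alive,v0) N0.N3=(alive,v1) | N3.N0=(dead,v1) N3.N1=(alive,v1) N3.N2=(alive,v0) N3.N3=(alive,v1)
Op 9: gossip N3<->N1 -> N3.N0=(dead,v1) N3.N1=(alive,v1) N3.N2=(alive,v0) N3.N3=(alive,v1) | N1.N0=(dead,v1) N1.N1=(dead,v1) N1.N2=(alive,v0) N1.N3=(dead,v1)
Op 10: gossip N0<->N2 -> N0.N0=(dead,v1) N0.N1=(alive,v1) N0.N2=(alive,v0) N0.N3=(alive,v1) | N2.N0=(dead,v1) N2.N1=(dead,v1) N2.N2=(alive,v0) N2.N3=(dead,v1)

Answer: dead 1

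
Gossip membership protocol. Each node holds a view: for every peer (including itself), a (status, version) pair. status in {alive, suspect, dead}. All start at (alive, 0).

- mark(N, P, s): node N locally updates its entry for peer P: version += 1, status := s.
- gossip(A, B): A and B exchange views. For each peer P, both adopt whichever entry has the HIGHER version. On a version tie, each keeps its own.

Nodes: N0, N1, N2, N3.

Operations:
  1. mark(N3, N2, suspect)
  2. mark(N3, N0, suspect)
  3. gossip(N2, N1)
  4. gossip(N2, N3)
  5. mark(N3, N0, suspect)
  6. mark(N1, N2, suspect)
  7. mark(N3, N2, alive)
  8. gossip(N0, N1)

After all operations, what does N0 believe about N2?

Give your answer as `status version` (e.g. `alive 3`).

Answer: suspect 1

Derivation:
Op 1: N3 marks N2=suspect -> (suspect,v1)
Op 2: N3 marks N0=suspect -> (suspect,v1)
Op 3: gossip N2<->N1 -> N2.N0=(alive,v0) N2.N1=(alive,v0) N2.N2=(alive,v0) N2.N3=(alive,v0) | N1.N0=(alive,v0) N1.N1=(alive,v0) N1.N2=(alive,v0) N1.N3=(alive,v0)
Op 4: gossip N2<->N3 -> N2.N0=(suspect,v1) N2.N1=(alive,v0) N2.N2=(suspect,v1) N2.N3=(alive,v0) | N3.N0=(suspect,v1) N3.N1=(alive,v0) N3.N2=(suspect,v1) N3.N3=(alive,v0)
Op 5: N3 marks N0=suspect -> (suspect,v2)
Op 6: N1 marks N2=suspect -> (suspect,v1)
Op 7: N3 marks N2=alive -> (alive,v2)
Op 8: gossip N0<->N1 -> N0.N0=(alive,v0) N0.N1=(alive,v0) N0.N2=(suspect,v1) N0.N3=(alive,v0) | N1.N0=(alive,v0) N1.N1=(alive,v0) N1.N2=(suspect,v1) N1.N3=(alive,v0)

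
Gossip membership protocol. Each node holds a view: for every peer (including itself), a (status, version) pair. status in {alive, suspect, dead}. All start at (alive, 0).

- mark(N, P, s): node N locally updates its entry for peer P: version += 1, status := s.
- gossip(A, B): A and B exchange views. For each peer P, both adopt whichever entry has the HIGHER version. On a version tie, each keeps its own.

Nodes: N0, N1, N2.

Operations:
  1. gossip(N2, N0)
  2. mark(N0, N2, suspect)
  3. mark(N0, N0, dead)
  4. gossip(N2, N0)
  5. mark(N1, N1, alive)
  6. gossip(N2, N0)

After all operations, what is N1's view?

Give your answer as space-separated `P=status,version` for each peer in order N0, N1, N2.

Op 1: gossip N2<->N0 -> N2.N0=(alive,v0) N2.N1=(alive,v0) N2.N2=(alive,v0) | N0.N0=(alive,v0) N0.N1=(alive,v0) N0.N2=(alive,v0)
Op 2: N0 marks N2=suspect -> (suspect,v1)
Op 3: N0 marks N0=dead -> (dead,v1)
Op 4: gossip N2<->N0 -> N2.N0=(dead,v1) N2.N1=(alive,v0) N2.N2=(suspect,v1) | N0.N0=(dead,v1) N0.N1=(alive,v0) N0.N2=(suspect,v1)
Op 5: N1 marks N1=alive -> (alive,v1)
Op 6: gossip N2<->N0 -> N2.N0=(dead,v1) N2.N1=(alive,v0) N2.N2=(suspect,v1) | N0.N0=(dead,v1) N0.N1=(alive,v0) N0.N2=(suspect,v1)

Answer: N0=alive,0 N1=alive,1 N2=alive,0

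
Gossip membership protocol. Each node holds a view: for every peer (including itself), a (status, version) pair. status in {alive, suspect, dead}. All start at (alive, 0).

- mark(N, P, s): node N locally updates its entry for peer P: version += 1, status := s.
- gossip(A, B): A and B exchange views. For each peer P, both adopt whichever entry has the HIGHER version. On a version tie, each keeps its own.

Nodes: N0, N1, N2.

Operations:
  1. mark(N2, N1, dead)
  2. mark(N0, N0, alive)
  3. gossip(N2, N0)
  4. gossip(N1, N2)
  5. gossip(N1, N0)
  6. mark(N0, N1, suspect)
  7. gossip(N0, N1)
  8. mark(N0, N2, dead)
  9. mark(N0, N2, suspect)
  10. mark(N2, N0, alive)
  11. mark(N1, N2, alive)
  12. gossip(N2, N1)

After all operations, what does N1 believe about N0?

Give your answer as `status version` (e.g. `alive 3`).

Answer: alive 2

Derivation:
Op 1: N2 marks N1=dead -> (dead,v1)
Op 2: N0 marks N0=alive -> (alive,v1)
Op 3: gossip N2<->N0 -> N2.N0=(alive,v1) N2.N1=(dead,v1) N2.N2=(alive,v0) | N0.N0=(alive,v1) N0.N1=(dead,v1) N0.N2=(alive,v0)
Op 4: gossip N1<->N2 -> N1.N0=(alive,v1) N1.N1=(dead,v1) N1.N2=(alive,v0) | N2.N0=(alive,v1) N2.N1=(dead,v1) N2.N2=(alive,v0)
Op 5: gossip N1<->N0 -> N1.N0=(alive,v1) N1.N1=(dead,v1) N1.N2=(alive,v0) | N0.N0=(alive,v1) N0.N1=(dead,v1) N0.N2=(alive,v0)
Op 6: N0 marks N1=suspect -> (suspect,v2)
Op 7: gossip N0<->N1 -> N0.N0=(alive,v1) N0.N1=(suspect,v2) N0.N2=(alive,v0) | N1.N0=(alive,v1) N1.N1=(suspect,v2) N1.N2=(alive,v0)
Op 8: N0 marks N2=dead -> (dead,v1)
Op 9: N0 marks N2=suspect -> (suspect,v2)
Op 10: N2 marks N0=alive -> (alive,v2)
Op 11: N1 marks N2=alive -> (alive,v1)
Op 12: gossip N2<->N1 -> N2.N0=(alive,v2) N2.N1=(suspect,v2) N2.N2=(alive,v1) | N1.N0=(alive,v2) N1.N1=(suspect,v2) N1.N2=(alive,v1)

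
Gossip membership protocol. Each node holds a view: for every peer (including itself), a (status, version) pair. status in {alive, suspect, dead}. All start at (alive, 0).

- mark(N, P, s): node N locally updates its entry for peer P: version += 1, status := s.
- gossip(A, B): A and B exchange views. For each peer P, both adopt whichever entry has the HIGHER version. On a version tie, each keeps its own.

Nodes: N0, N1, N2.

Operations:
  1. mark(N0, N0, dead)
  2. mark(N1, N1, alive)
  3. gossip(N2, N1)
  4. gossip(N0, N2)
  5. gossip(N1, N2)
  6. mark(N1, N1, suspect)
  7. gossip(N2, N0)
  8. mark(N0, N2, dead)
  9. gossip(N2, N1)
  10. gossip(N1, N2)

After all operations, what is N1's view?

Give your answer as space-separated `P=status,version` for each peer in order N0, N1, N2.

Answer: N0=dead,1 N1=suspect,2 N2=alive,0

Derivation:
Op 1: N0 marks N0=dead -> (dead,v1)
Op 2: N1 marks N1=alive -> (alive,v1)
Op 3: gossip N2<->N1 -> N2.N0=(alive,v0) N2.N1=(alive,v1) N2.N2=(alive,v0) | N1.N0=(alive,v0) N1.N1=(alive,v1) N1.N2=(alive,v0)
Op 4: gossip N0<->N2 -> N0.N0=(dead,v1) N0.N1=(alive,v1) N0.N2=(alive,v0) | N2.N0=(dead,v1) N2.N1=(alive,v1) N2.N2=(alive,v0)
Op 5: gossip N1<->N2 -> N1.N0=(dead,v1) N1.N1=(alive,v1) N1.N2=(alive,v0) | N2.N0=(dead,v1) N2.N1=(alive,v1) N2.N2=(alive,v0)
Op 6: N1 marks N1=suspect -> (suspect,v2)
Op 7: gossip N2<->N0 -> N2.N0=(dead,v1) N2.N1=(alive,v1) N2.N2=(alive,v0) | N0.N0=(dead,v1) N0.N1=(alive,v1) N0.N2=(alive,v0)
Op 8: N0 marks N2=dead -> (dead,v1)
Op 9: gossip N2<->N1 -> N2.N0=(dead,v1) N2.N1=(suspect,v2) N2.N2=(alive,v0) | N1.N0=(dead,v1) N1.N1=(suspect,v2) N1.N2=(alive,v0)
Op 10: gossip N1<->N2 -> N1.N0=(dead,v1) N1.N1=(suspect,v2) N1.N2=(alive,v0) | N2.N0=(dead,v1) N2.N1=(suspect,v2) N2.N2=(alive,v0)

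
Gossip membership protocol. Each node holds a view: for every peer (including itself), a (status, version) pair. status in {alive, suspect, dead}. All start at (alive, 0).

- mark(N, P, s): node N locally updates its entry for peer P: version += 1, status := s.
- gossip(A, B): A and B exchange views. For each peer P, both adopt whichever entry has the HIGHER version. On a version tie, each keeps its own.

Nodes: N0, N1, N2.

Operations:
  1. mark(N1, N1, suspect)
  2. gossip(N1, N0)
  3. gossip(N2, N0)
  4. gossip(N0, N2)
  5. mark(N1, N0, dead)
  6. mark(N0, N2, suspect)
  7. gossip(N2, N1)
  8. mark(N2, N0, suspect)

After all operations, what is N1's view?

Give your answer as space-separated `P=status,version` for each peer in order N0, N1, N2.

Answer: N0=dead,1 N1=suspect,1 N2=alive,0

Derivation:
Op 1: N1 marks N1=suspect -> (suspect,v1)
Op 2: gossip N1<->N0 -> N1.N0=(alive,v0) N1.N1=(suspect,v1) N1.N2=(alive,v0) | N0.N0=(alive,v0) N0.N1=(suspect,v1) N0.N2=(alive,v0)
Op 3: gossip N2<->N0 -> N2.N0=(alive,v0) N2.N1=(suspect,v1) N2.N2=(alive,v0) | N0.N0=(alive,v0) N0.N1=(suspect,v1) N0.N2=(alive,v0)
Op 4: gossip N0<->N2 -> N0.N0=(alive,v0) N0.N1=(suspect,v1) N0.N2=(alive,v0) | N2.N0=(alive,v0) N2.N1=(suspect,v1) N2.N2=(alive,v0)
Op 5: N1 marks N0=dead -> (dead,v1)
Op 6: N0 marks N2=suspect -> (suspect,v1)
Op 7: gossip N2<->N1 -> N2.N0=(dead,v1) N2.N1=(suspect,v1) N2.N2=(alive,v0) | N1.N0=(dead,v1) N1.N1=(suspect,v1) N1.N2=(alive,v0)
Op 8: N2 marks N0=suspect -> (suspect,v2)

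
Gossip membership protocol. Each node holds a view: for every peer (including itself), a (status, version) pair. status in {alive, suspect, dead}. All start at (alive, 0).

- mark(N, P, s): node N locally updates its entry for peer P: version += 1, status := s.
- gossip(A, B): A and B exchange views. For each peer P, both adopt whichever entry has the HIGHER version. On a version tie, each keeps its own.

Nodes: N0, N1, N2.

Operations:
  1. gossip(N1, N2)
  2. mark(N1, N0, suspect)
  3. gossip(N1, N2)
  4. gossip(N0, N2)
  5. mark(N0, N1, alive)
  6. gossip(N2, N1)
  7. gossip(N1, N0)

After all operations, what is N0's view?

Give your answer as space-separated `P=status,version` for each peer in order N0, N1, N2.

Answer: N0=suspect,1 N1=alive,1 N2=alive,0

Derivation:
Op 1: gossip N1<->N2 -> N1.N0=(alive,v0) N1.N1=(alive,v0) N1.N2=(alive,v0) | N2.N0=(alive,v0) N2.N1=(alive,v0) N2.N2=(alive,v0)
Op 2: N1 marks N0=suspect -> (suspect,v1)
Op 3: gossip N1<->N2 -> N1.N0=(suspect,v1) N1.N1=(alive,v0) N1.N2=(alive,v0) | N2.N0=(suspect,v1) N2.N1=(alive,v0) N2.N2=(alive,v0)
Op 4: gossip N0<->N2 -> N0.N0=(suspect,v1) N0.N1=(alive,v0) N0.N2=(alive,v0) | N2.N0=(suspect,v1) N2.N1=(alive,v0) N2.N2=(alive,v0)
Op 5: N0 marks N1=alive -> (alive,v1)
Op 6: gossip N2<->N1 -> N2.N0=(suspect,v1) N2.N1=(alive,v0) N2.N2=(alive,v0) | N1.N0=(suspect,v1) N1.N1=(alive,v0) N1.N2=(alive,v0)
Op 7: gossip N1<->N0 -> N1.N0=(suspect,v1) N1.N1=(alive,v1) N1.N2=(alive,v0) | N0.N0=(suspect,v1) N0.N1=(alive,v1) N0.N2=(alive,v0)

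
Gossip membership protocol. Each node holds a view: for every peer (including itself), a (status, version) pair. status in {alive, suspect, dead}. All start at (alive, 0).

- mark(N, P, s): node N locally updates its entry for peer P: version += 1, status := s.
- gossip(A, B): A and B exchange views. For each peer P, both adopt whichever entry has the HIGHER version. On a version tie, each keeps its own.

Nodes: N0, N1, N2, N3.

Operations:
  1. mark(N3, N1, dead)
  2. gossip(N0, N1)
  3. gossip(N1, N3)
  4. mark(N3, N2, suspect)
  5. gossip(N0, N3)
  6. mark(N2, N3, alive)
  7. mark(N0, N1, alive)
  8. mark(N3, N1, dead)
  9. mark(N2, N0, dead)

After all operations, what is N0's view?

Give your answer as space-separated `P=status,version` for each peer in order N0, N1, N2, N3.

Answer: N0=alive,0 N1=alive,2 N2=suspect,1 N3=alive,0

Derivation:
Op 1: N3 marks N1=dead -> (dead,v1)
Op 2: gossip N0<->N1 -> N0.N0=(alive,v0) N0.N1=(alive,v0) N0.N2=(alive,v0) N0.N3=(alive,v0) | N1.N0=(alive,v0) N1.N1=(alive,v0) N1.N2=(alive,v0) N1.N3=(alive,v0)
Op 3: gossip N1<->N3 -> N1.N0=(alive,v0) N1.N1=(dead,v1) N1.N2=(alive,v0) N1.N3=(alive,v0) | N3.N0=(alive,v0) N3.N1=(dead,v1) N3.N2=(alive,v0) N3.N3=(alive,v0)
Op 4: N3 marks N2=suspect -> (suspect,v1)
Op 5: gossip N0<->N3 -> N0.N0=(alive,v0) N0.N1=(dead,v1) N0.N2=(suspect,v1) N0.N3=(alive,v0) | N3.N0=(alive,v0) N3.N1=(dead,v1) N3.N2=(suspect,v1) N3.N3=(alive,v0)
Op 6: N2 marks N3=alive -> (alive,v1)
Op 7: N0 marks N1=alive -> (alive,v2)
Op 8: N3 marks N1=dead -> (dead,v2)
Op 9: N2 marks N0=dead -> (dead,v1)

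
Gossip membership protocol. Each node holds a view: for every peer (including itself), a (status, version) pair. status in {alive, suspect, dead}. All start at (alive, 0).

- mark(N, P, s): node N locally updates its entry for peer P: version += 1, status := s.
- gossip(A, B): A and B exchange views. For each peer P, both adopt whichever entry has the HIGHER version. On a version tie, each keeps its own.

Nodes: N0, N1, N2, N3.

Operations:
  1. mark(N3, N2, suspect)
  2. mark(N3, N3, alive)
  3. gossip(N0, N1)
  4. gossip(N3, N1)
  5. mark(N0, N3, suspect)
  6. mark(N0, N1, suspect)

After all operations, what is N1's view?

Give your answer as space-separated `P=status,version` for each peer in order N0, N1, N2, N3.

Answer: N0=alive,0 N1=alive,0 N2=suspect,1 N3=alive,1

Derivation:
Op 1: N3 marks N2=suspect -> (suspect,v1)
Op 2: N3 marks N3=alive -> (alive,v1)
Op 3: gossip N0<->N1 -> N0.N0=(alive,v0) N0.N1=(alive,v0) N0.N2=(alive,v0) N0.N3=(alive,v0) | N1.N0=(alive,v0) N1.N1=(alive,v0) N1.N2=(alive,v0) N1.N3=(alive,v0)
Op 4: gossip N3<->N1 -> N3.N0=(alive,v0) N3.N1=(alive,v0) N3.N2=(suspect,v1) N3.N3=(alive,v1) | N1.N0=(alive,v0) N1.N1=(alive,v0) N1.N2=(suspect,v1) N1.N3=(alive,v1)
Op 5: N0 marks N3=suspect -> (suspect,v1)
Op 6: N0 marks N1=suspect -> (suspect,v1)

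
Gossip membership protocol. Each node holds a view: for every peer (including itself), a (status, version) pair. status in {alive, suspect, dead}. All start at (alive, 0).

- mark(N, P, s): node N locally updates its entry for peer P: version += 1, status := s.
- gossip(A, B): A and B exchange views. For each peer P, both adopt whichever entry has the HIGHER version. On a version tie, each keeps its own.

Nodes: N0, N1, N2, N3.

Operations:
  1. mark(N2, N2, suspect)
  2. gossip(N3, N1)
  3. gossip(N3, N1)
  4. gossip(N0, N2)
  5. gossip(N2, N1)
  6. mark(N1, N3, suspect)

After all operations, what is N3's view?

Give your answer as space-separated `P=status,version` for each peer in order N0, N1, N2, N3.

Op 1: N2 marks N2=suspect -> (suspect,v1)
Op 2: gossip N3<->N1 -> N3.N0=(alive,v0) N3.N1=(alive,v0) N3.N2=(alive,v0) N3.N3=(alive,v0) | N1.N0=(alive,v0) N1.N1=(alive,v0) N1.N2=(alive,v0) N1.N3=(alive,v0)
Op 3: gossip N3<->N1 -> N3.N0=(alive,v0) N3.N1=(alive,v0) N3.N2=(alive,v0) N3.N3=(alive,v0) | N1.N0=(alive,v0) N1.N1=(alive,v0) N1.N2=(alive,v0) N1.N3=(alive,v0)
Op 4: gossip N0<->N2 -> N0.N0=(alive,v0) N0.N1=(alive,v0) N0.N2=(suspect,v1) N0.N3=(alive,v0) | N2.N0=(alive,v0) N2.N1=(alive,v0) N2.N2=(suspect,v1) N2.N3=(alive,v0)
Op 5: gossip N2<->N1 -> N2.N0=(alive,v0) N2.N1=(alive,v0) N2.N2=(suspect,v1) N2.N3=(alive,v0) | N1.N0=(alive,v0) N1.N1=(alive,v0) N1.N2=(suspect,v1) N1.N3=(alive,v0)
Op 6: N1 marks N3=suspect -> (suspect,v1)

Answer: N0=alive,0 N1=alive,0 N2=alive,0 N3=alive,0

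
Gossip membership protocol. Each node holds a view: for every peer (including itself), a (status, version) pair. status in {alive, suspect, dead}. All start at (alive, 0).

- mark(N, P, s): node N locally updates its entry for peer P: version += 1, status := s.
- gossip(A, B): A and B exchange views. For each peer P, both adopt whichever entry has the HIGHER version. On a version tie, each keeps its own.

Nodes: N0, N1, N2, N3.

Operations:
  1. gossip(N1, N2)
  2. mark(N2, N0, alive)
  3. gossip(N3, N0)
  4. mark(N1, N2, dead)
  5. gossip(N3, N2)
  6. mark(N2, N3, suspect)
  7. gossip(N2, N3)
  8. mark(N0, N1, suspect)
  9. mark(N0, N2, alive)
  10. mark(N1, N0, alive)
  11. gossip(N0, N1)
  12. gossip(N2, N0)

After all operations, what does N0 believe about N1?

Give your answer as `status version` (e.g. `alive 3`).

Op 1: gossip N1<->N2 -> N1.N0=(alive,v0) N1.N1=(alive,v0) N1.N2=(alive,v0) N1.N3=(alive,v0) | N2.N0=(alive,v0) N2.N1=(alive,v0) N2.N2=(alive,v0) N2.N3=(alive,v0)
Op 2: N2 marks N0=alive -> (alive,v1)
Op 3: gossip N3<->N0 -> N3.N0=(alive,v0) N3.N1=(alive,v0) N3.N2=(alive,v0) N3.N3=(alive,v0) | N0.N0=(alive,v0) N0.N1=(alive,v0) N0.N2=(alive,v0) N0.N3=(alive,v0)
Op 4: N1 marks N2=dead -> (dead,v1)
Op 5: gossip N3<->N2 -> N3.N0=(alive,v1) N3.N1=(alive,v0) N3.N2=(alive,v0) N3.N3=(alive,v0) | N2.N0=(alive,v1) N2.N1=(alive,v0) N2.N2=(alive,v0) N2.N3=(alive,v0)
Op 6: N2 marks N3=suspect -> (suspect,v1)
Op 7: gossip N2<->N3 -> N2.N0=(alive,v1) N2.N1=(alive,v0) N2.N2=(alive,v0) N2.N3=(suspect,v1) | N3.N0=(alive,v1) N3.N1=(alive,v0) N3.N2=(alive,v0) N3.N3=(suspect,v1)
Op 8: N0 marks N1=suspect -> (suspect,v1)
Op 9: N0 marks N2=alive -> (alive,v1)
Op 10: N1 marks N0=alive -> (alive,v1)
Op 11: gossip N0<->N1 -> N0.N0=(alive,v1) N0.N1=(suspect,v1) N0.N2=(alive,v1) N0.N3=(alive,v0) | N1.N0=(alive,v1) N1.N1=(suspect,v1) N1.N2=(dead,v1) N1.N3=(alive,v0)
Op 12: gossip N2<->N0 -> N2.N0=(alive,v1) N2.N1=(suspect,v1) N2.N2=(alive,v1) N2.N3=(suspect,v1) | N0.N0=(alive,v1) N0.N1=(suspect,v1) N0.N2=(alive,v1) N0.N3=(suspect,v1)

Answer: suspect 1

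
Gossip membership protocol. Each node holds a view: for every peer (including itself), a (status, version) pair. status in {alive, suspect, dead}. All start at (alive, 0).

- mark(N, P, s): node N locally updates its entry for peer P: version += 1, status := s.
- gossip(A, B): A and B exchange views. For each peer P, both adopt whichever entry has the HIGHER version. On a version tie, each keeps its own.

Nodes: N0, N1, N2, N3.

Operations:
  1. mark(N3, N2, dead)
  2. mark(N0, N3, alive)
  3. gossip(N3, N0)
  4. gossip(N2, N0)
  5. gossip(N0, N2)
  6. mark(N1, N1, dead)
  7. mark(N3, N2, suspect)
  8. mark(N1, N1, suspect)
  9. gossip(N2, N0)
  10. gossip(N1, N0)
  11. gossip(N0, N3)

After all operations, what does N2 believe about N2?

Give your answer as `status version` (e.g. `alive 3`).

Answer: dead 1

Derivation:
Op 1: N3 marks N2=dead -> (dead,v1)
Op 2: N0 marks N3=alive -> (alive,v1)
Op 3: gossip N3<->N0 -> N3.N0=(alive,v0) N3.N1=(alive,v0) N3.N2=(dead,v1) N3.N3=(alive,v1) | N0.N0=(alive,v0) N0.N1=(alive,v0) N0.N2=(dead,v1) N0.N3=(alive,v1)
Op 4: gossip N2<->N0 -> N2.N0=(alive,v0) N2.N1=(alive,v0) N2.N2=(dead,v1) N2.N3=(alive,v1) | N0.N0=(alive,v0) N0.N1=(alive,v0) N0.N2=(dead,v1) N0.N3=(alive,v1)
Op 5: gossip N0<->N2 -> N0.N0=(alive,v0) N0.N1=(alive,v0) N0.N2=(dead,v1) N0.N3=(alive,v1) | N2.N0=(alive,v0) N2.N1=(alive,v0) N2.N2=(dead,v1) N2.N3=(alive,v1)
Op 6: N1 marks N1=dead -> (dead,v1)
Op 7: N3 marks N2=suspect -> (suspect,v2)
Op 8: N1 marks N1=suspect -> (suspect,v2)
Op 9: gossip N2<->N0 -> N2.N0=(alive,v0) N2.N1=(alive,v0) N2.N2=(dead,v1) N2.N3=(alive,v1) | N0.N0=(alive,v0) N0.N1=(alive,v0) N0.N2=(dead,v1) N0.N3=(alive,v1)
Op 10: gossip N1<->N0 -> N1.N0=(alive,v0) N1.N1=(suspect,v2) N1.N2=(dead,v1) N1.N3=(alive,v1) | N0.N0=(alive,v0) N0.N1=(suspect,v2) N0.N2=(dead,v1) N0.N3=(alive,v1)
Op 11: gossip N0<->N3 -> N0.N0=(alive,v0) N0.N1=(suspect,v2) N0.N2=(suspect,v2) N0.N3=(alive,v1) | N3.N0=(alive,v0) N3.N1=(suspect,v2) N3.N2=(suspect,v2) N3.N3=(alive,v1)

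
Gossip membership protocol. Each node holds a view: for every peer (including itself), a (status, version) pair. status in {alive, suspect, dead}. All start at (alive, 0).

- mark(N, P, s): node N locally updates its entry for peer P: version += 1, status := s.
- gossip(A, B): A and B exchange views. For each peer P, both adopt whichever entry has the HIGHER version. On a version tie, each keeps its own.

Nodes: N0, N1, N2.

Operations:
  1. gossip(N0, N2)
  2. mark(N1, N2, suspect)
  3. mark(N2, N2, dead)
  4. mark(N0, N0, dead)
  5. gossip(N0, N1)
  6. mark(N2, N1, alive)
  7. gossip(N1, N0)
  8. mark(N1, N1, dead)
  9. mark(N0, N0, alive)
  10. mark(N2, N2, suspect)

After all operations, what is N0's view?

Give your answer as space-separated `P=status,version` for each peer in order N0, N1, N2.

Answer: N0=alive,2 N1=alive,0 N2=suspect,1

Derivation:
Op 1: gossip N0<->N2 -> N0.N0=(alive,v0) N0.N1=(alive,v0) N0.N2=(alive,v0) | N2.N0=(alive,v0) N2.N1=(alive,v0) N2.N2=(alive,v0)
Op 2: N1 marks N2=suspect -> (suspect,v1)
Op 3: N2 marks N2=dead -> (dead,v1)
Op 4: N0 marks N0=dead -> (dead,v1)
Op 5: gossip N0<->N1 -> N0.N0=(dead,v1) N0.N1=(alive,v0) N0.N2=(suspect,v1) | N1.N0=(dead,v1) N1.N1=(alive,v0) N1.N2=(suspect,v1)
Op 6: N2 marks N1=alive -> (alive,v1)
Op 7: gossip N1<->N0 -> N1.N0=(dead,v1) N1.N1=(alive,v0) N1.N2=(suspect,v1) | N0.N0=(dead,v1) N0.N1=(alive,v0) N0.N2=(suspect,v1)
Op 8: N1 marks N1=dead -> (dead,v1)
Op 9: N0 marks N0=alive -> (alive,v2)
Op 10: N2 marks N2=suspect -> (suspect,v2)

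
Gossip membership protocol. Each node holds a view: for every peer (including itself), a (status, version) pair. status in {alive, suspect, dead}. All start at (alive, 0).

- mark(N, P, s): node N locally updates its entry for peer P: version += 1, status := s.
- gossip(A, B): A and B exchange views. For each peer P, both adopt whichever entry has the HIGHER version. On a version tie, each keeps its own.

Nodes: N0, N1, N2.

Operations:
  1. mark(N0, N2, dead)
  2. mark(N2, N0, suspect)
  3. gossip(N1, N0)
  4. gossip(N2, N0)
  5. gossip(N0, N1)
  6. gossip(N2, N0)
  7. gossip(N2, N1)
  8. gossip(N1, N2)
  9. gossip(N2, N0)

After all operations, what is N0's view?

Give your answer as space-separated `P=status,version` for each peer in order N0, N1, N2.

Op 1: N0 marks N2=dead -> (dead,v1)
Op 2: N2 marks N0=suspect -> (suspect,v1)
Op 3: gossip N1<->N0 -> N1.N0=(alive,v0) N1.N1=(alive,v0) N1.N2=(dead,v1) | N0.N0=(alive,v0) N0.N1=(alive,v0) N0.N2=(dead,v1)
Op 4: gossip N2<->N0 -> N2.N0=(suspect,v1) N2.N1=(alive,v0) N2.N2=(dead,v1) | N0.N0=(suspect,v1) N0.N1=(alive,v0) N0.N2=(dead,v1)
Op 5: gossip N0<->N1 -> N0.N0=(suspect,v1) N0.N1=(alive,v0) N0.N2=(dead,v1) | N1.N0=(suspect,v1) N1.N1=(alive,v0) N1.N2=(dead,v1)
Op 6: gossip N2<->N0 -> N2.N0=(suspect,v1) N2.N1=(alive,v0) N2.N2=(dead,v1) | N0.N0=(suspect,v1) N0.N1=(alive,v0) N0.N2=(dead,v1)
Op 7: gossip N2<->N1 -> N2.N0=(suspect,v1) N2.N1=(alive,v0) N2.N2=(dead,v1) | N1.N0=(suspect,v1) N1.N1=(alive,v0) N1.N2=(dead,v1)
Op 8: gossip N1<->N2 -> N1.N0=(suspect,v1) N1.N1=(alive,v0) N1.N2=(dead,v1) | N2.N0=(suspect,v1) N2.N1=(alive,v0) N2.N2=(dead,v1)
Op 9: gossip N2<->N0 -> N2.N0=(suspect,v1) N2.N1=(alive,v0) N2.N2=(dead,v1) | N0.N0=(suspect,v1) N0.N1=(alive,v0) N0.N2=(dead,v1)

Answer: N0=suspect,1 N1=alive,0 N2=dead,1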